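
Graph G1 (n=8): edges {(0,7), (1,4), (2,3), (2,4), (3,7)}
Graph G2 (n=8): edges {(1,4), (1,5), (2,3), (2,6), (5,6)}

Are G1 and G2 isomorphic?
Yes, isomorphic

The graphs are isomorphic.
One valid mapping φ: V(G1) → V(G2): 0→3, 1→4, 2→5, 3→6, 4→1, 5→7, 6→0, 7→2

Verify φ preserves adjacency — for each edge of G1, its image is an edge of G2:
  (0,7) → (φ(0),φ(7)) = (2,3) ∈ E(G2) ✓
  (1,4) → (φ(1),φ(4)) = (1,4) ∈ E(G2) ✓
  (2,3) → (φ(2),φ(3)) = (5,6) ∈ E(G2) ✓
  (2,4) → (φ(2),φ(4)) = (1,5) ∈ E(G2) ✓
  (3,7) → (φ(3),φ(7)) = (2,6) ∈ E(G2) ✓
All 5 edges of G1 map to edges of G2, and |E(G1)| = |E(G2)| = 5, so φ is a bijection on edges as well as vertices. Hence G1 ≅ G2.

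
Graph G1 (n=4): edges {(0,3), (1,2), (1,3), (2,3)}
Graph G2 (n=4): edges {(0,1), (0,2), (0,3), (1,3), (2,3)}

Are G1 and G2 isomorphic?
No, not isomorphic

The graphs are NOT isomorphic.

Degrees in G1: deg(0)=1, deg(1)=2, deg(2)=2, deg(3)=3.
Sorted degree sequence of G1: [3, 2, 2, 1].
Degrees in G2: deg(0)=3, deg(1)=2, deg(2)=2, deg(3)=3.
Sorted degree sequence of G2: [3, 3, 2, 2].
The (sorted) degree sequence is an isomorphism invariant, so since G1 and G2 have different degree sequences they cannot be isomorphic.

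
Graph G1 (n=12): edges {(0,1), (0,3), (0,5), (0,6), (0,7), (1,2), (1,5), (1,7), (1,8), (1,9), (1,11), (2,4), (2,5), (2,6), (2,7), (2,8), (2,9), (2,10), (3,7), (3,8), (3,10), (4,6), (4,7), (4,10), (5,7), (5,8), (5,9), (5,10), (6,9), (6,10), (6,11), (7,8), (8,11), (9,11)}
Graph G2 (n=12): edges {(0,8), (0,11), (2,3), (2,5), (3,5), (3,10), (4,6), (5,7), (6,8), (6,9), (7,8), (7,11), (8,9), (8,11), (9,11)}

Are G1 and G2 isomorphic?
No, not isomorphic

The graphs are NOT isomorphic.

Connected components of G1: 1 component(s) with vertex sets [[0, 1, 2, 3, 4, 5, 6, 7, 8, 9, 10, 11]], sizes [12].
Connected components of G2: 2 component(s) with vertex sets [[1], [0, 2, 3, 4, 5, 6, 7, 8, 9, 10, 11]], sizes [1, 11].
The number of connected components (and the multiset of component sizes) is an isomorphism invariant — an isomorphism maps each component of G1 bijectively onto a component of G2. Since G1 has 1 component(s) and G2 has 2, they cannot be isomorphic.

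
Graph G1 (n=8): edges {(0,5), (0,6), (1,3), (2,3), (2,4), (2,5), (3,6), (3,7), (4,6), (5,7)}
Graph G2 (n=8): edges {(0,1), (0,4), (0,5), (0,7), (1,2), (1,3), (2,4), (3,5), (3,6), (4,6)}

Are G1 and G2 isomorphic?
Yes, isomorphic

The graphs are isomorphic.
One valid mapping φ: V(G1) → V(G2): 0→6, 1→7, 2→1, 3→0, 4→2, 5→3, 6→4, 7→5

Verify φ preserves adjacency — for each edge of G1, its image is an edge of G2:
  (0,5) → (φ(0),φ(5)) = (3,6) ∈ E(G2) ✓
  (0,6) → (φ(0),φ(6)) = (4,6) ∈ E(G2) ✓
  (1,3) → (φ(1),φ(3)) = (0,7) ∈ E(G2) ✓
  (2,3) → (φ(2),φ(3)) = (0,1) ∈ E(G2) ✓
  (2,4) → (φ(2),φ(4)) = (1,2) ∈ E(G2) ✓
  (2,5) → (φ(2),φ(5)) = (1,3) ∈ E(G2) ✓
  (3,6) → (φ(3),φ(6)) = (0,4) ∈ E(G2) ✓
  (3,7) → (φ(3),φ(7)) = (0,5) ∈ E(G2) ✓
  (4,6) → (φ(4),φ(6)) = (2,4) ∈ E(G2) ✓
  (5,7) → (φ(5),φ(7)) = (3,5) ∈ E(G2) ✓
All 10 edges of G1 map to edges of G2, and |E(G1)| = |E(G2)| = 10, so φ is a bijection on edges as well as vertices. Hence G1 ≅ G2.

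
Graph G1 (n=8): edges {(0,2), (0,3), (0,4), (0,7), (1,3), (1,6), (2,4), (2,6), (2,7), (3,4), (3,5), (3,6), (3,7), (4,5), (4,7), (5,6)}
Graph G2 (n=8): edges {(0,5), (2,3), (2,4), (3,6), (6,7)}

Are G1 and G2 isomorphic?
No, not isomorphic

The graphs are NOT isomorphic.

Connected components of G1: 1 component(s) with vertex sets [[0, 1, 2, 3, 4, 5, 6, 7]], sizes [8].
Connected components of G2: 3 component(s) with vertex sets [[1], [0, 5], [2, 3, 4, 6, 7]], sizes [1, 2, 5].
The number of connected components (and the multiset of component sizes) is an isomorphism invariant — an isomorphism maps each component of G1 bijectively onto a component of G2. Since G1 has 1 component(s) and G2 has 3, they cannot be isomorphic.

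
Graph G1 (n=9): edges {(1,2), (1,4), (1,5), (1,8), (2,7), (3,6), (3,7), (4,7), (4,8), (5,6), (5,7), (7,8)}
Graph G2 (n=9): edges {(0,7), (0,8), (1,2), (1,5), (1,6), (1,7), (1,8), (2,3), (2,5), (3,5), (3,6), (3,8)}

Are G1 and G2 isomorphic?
Yes, isomorphic

The graphs are isomorphic.
One valid mapping φ: V(G1) → V(G2): 0→4, 1→3, 2→6, 3→7, 4→2, 5→8, 6→0, 7→1, 8→5

Verify φ preserves adjacency — for each edge of G1, its image is an edge of G2:
  (1,2) → (φ(1),φ(2)) = (3,6) ∈ E(G2) ✓
  (1,4) → (φ(1),φ(4)) = (2,3) ∈ E(G2) ✓
  (1,5) → (φ(1),φ(5)) = (3,8) ∈ E(G2) ✓
  (1,8) → (φ(1),φ(8)) = (3,5) ∈ E(G2) ✓
  (2,7) → (φ(2),φ(7)) = (1,6) ∈ E(G2) ✓
  (3,6) → (φ(3),φ(6)) = (0,7) ∈ E(G2) ✓
  (3,7) → (φ(3),φ(7)) = (1,7) ∈ E(G2) ✓
  (4,7) → (φ(4),φ(7)) = (1,2) ∈ E(G2) ✓
  (4,8) → (φ(4),φ(8)) = (2,5) ∈ E(G2) ✓
  (5,6) → (φ(5),φ(6)) = (0,8) ∈ E(G2) ✓
  (5,7) → (φ(5),φ(7)) = (1,8) ∈ E(G2) ✓
  (7,8) → (φ(7),φ(8)) = (1,5) ∈ E(G2) ✓
All 12 edges of G1 map to edges of G2, and |E(G1)| = |E(G2)| = 12, so φ is a bijection on edges as well as vertices. Hence G1 ≅ G2.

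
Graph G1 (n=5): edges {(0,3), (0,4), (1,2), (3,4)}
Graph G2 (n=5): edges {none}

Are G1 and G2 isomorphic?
No, not isomorphic

The graphs are NOT isomorphic.

Connected components of G1: 2 component(s) with vertex sets [[1, 2], [0, 3, 4]], sizes [2, 3].
Connected components of G2: 5 component(s) with vertex sets [[0], [1], [2], [3], [4]], sizes [1, 1, 1, 1, 1].
The number of connected components (and the multiset of component sizes) is an isomorphism invariant — an isomorphism maps each component of G1 bijectively onto a component of G2. Since G1 has 2 component(s) and G2 has 5, they cannot be isomorphic.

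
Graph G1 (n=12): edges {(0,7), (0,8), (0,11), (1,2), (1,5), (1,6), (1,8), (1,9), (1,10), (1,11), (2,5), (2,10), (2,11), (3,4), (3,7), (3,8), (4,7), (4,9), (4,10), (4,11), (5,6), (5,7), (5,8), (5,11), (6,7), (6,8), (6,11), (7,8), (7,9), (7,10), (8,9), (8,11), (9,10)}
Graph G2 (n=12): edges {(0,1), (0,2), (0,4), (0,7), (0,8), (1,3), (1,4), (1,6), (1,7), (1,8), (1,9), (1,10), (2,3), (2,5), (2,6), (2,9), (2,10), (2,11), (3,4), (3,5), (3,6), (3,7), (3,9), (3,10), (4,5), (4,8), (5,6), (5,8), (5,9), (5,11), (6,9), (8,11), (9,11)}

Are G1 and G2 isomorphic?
Yes, isomorphic

The graphs are isomorphic.
One valid mapping φ: V(G1) → V(G2): 0→10, 1→5, 2→11, 3→7, 4→0, 5→9, 6→6, 7→1, 8→3, 9→4, 10→8, 11→2

Verify φ preserves adjacency — for each edge of G1, its image is an edge of G2:
  (0,7) → (φ(0),φ(7)) = (1,10) ∈ E(G2) ✓
  (0,8) → (φ(0),φ(8)) = (3,10) ∈ E(G2) ✓
  (0,11) → (φ(0),φ(11)) = (2,10) ∈ E(G2) ✓
  (1,2) → (φ(1),φ(2)) = (5,11) ∈ E(G2) ✓
  (1,5) → (φ(1),φ(5)) = (5,9) ∈ E(G2) ✓
  (1,6) → (φ(1),φ(6)) = (5,6) ∈ E(G2) ✓
  (1,8) → (φ(1),φ(8)) = (3,5) ∈ E(G2) ✓
  (1,9) → (φ(1),φ(9)) = (4,5) ∈ E(G2) ✓
  (1,10) → (φ(1),φ(10)) = (5,8) ∈ E(G2) ✓
  (1,11) → (φ(1),φ(11)) = (2,5) ∈ E(G2) ✓
  (2,5) → (φ(2),φ(5)) = (9,11) ∈ E(G2) ✓
  (2,10) → (φ(2),φ(10)) = (8,11) ∈ E(G2) ✓
  (2,11) → (φ(2),φ(11)) = (2,11) ∈ E(G2) ✓
  (3,4) → (φ(3),φ(4)) = (0,7) ∈ E(G2) ✓
  (3,7) → (φ(3),φ(7)) = (1,7) ∈ E(G2) ✓
  (3,8) → (φ(3),φ(8)) = (3,7) ∈ E(G2) ✓
  (4,7) → (φ(4),φ(7)) = (0,1) ∈ E(G2) ✓
  (4,9) → (φ(4),φ(9)) = (0,4) ∈ E(G2) ✓
  (4,10) → (φ(4),φ(10)) = (0,8) ∈ E(G2) ✓
  (4,11) → (φ(4),φ(11)) = (0,2) ∈ E(G2) ✓
  (5,6) → (φ(5),φ(6)) = (6,9) ∈ E(G2) ✓
  (5,7) → (φ(5),φ(7)) = (1,9) ∈ E(G2) ✓
  (5,8) → (φ(5),φ(8)) = (3,9) ∈ E(G2) ✓
  (5,11) → (φ(5),φ(11)) = (2,9) ∈ E(G2) ✓
  (6,7) → (φ(6),φ(7)) = (1,6) ∈ E(G2) ✓
  (6,8) → (φ(6),φ(8)) = (3,6) ∈ E(G2) ✓
  (6,11) → (φ(6),φ(11)) = (2,6) ∈ E(G2) ✓
  (7,8) → (φ(7),φ(8)) = (1,3) ∈ E(G2) ✓
  (7,9) → (φ(7),φ(9)) = (1,4) ∈ E(G2) ✓
  (7,10) → (φ(7),φ(10)) = (1,8) ∈ E(G2) ✓
  (8,9) → (φ(8),φ(9)) = (3,4) ∈ E(G2) ✓
  (8,11) → (φ(8),φ(11)) = (2,3) ∈ E(G2) ✓
  (9,10) → (φ(9),φ(10)) = (4,8) ∈ E(G2) ✓
All 33 edges of G1 map to edges of G2, and |E(G1)| = |E(G2)| = 33, so φ is a bijection on edges as well as vertices. Hence G1 ≅ G2.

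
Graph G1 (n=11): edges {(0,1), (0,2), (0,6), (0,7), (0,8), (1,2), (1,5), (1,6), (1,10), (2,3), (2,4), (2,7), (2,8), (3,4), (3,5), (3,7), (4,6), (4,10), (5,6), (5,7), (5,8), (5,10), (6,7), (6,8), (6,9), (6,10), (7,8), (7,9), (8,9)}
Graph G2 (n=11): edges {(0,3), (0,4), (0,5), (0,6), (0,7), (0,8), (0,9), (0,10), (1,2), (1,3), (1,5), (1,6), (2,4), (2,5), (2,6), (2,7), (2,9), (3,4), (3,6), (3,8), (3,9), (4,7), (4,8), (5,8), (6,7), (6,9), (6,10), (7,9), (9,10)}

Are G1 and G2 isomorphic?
Yes, isomorphic

The graphs are isomorphic.
One valid mapping φ: V(G1) → V(G2): 0→7, 1→4, 2→2, 3→1, 4→5, 5→3, 6→0, 7→6, 8→9, 9→10, 10→8

Verify φ preserves adjacency — for each edge of G1, its image is an edge of G2:
  (0,1) → (φ(0),φ(1)) = (4,7) ∈ E(G2) ✓
  (0,2) → (φ(0),φ(2)) = (2,7) ∈ E(G2) ✓
  (0,6) → (φ(0),φ(6)) = (0,7) ∈ E(G2) ✓
  (0,7) → (φ(0),φ(7)) = (6,7) ∈ E(G2) ✓
  (0,8) → (φ(0),φ(8)) = (7,9) ∈ E(G2) ✓
  (1,2) → (φ(1),φ(2)) = (2,4) ∈ E(G2) ✓
  (1,5) → (φ(1),φ(5)) = (3,4) ∈ E(G2) ✓
  (1,6) → (φ(1),φ(6)) = (0,4) ∈ E(G2) ✓
  (1,10) → (φ(1),φ(10)) = (4,8) ∈ E(G2) ✓
  (2,3) → (φ(2),φ(3)) = (1,2) ∈ E(G2) ✓
  (2,4) → (φ(2),φ(4)) = (2,5) ∈ E(G2) ✓
  (2,7) → (φ(2),φ(7)) = (2,6) ∈ E(G2) ✓
  (2,8) → (φ(2),φ(8)) = (2,9) ∈ E(G2) ✓
  (3,4) → (φ(3),φ(4)) = (1,5) ∈ E(G2) ✓
  (3,5) → (φ(3),φ(5)) = (1,3) ∈ E(G2) ✓
  (3,7) → (φ(3),φ(7)) = (1,6) ∈ E(G2) ✓
  (4,6) → (φ(4),φ(6)) = (0,5) ∈ E(G2) ✓
  (4,10) → (φ(4),φ(10)) = (5,8) ∈ E(G2) ✓
  (5,6) → (φ(5),φ(6)) = (0,3) ∈ E(G2) ✓
  (5,7) → (φ(5),φ(7)) = (3,6) ∈ E(G2) ✓
  (5,8) → (φ(5),φ(8)) = (3,9) ∈ E(G2) ✓
  (5,10) → (φ(5),φ(10)) = (3,8) ∈ E(G2) ✓
  (6,7) → (φ(6),φ(7)) = (0,6) ∈ E(G2) ✓
  (6,8) → (φ(6),φ(8)) = (0,9) ∈ E(G2) ✓
  (6,9) → (φ(6),φ(9)) = (0,10) ∈ E(G2) ✓
  (6,10) → (φ(6),φ(10)) = (0,8) ∈ E(G2) ✓
  (7,8) → (φ(7),φ(8)) = (6,9) ∈ E(G2) ✓
  (7,9) → (φ(7),φ(9)) = (6,10) ∈ E(G2) ✓
  (8,9) → (φ(8),φ(9)) = (9,10) ∈ E(G2) ✓
All 29 edges of G1 map to edges of G2, and |E(G1)| = |E(G2)| = 29, so φ is a bijection on edges as well as vertices. Hence G1 ≅ G2.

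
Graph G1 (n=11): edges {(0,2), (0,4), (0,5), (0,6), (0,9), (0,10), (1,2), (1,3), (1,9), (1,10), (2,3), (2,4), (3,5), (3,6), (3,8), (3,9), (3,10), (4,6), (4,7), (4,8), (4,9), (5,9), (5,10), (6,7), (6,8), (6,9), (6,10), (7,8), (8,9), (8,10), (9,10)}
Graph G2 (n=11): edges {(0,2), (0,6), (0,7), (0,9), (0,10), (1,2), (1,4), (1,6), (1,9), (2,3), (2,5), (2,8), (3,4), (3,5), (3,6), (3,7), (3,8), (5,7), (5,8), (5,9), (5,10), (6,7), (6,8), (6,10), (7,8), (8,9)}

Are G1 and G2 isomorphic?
No, not isomorphic

The graphs are NOT isomorphic.

Counting triangles (3-cliques): G1 has 31, G2 has 13.
Triangle count is an isomorphism invariant, so differing triangle counts rule out isomorphism.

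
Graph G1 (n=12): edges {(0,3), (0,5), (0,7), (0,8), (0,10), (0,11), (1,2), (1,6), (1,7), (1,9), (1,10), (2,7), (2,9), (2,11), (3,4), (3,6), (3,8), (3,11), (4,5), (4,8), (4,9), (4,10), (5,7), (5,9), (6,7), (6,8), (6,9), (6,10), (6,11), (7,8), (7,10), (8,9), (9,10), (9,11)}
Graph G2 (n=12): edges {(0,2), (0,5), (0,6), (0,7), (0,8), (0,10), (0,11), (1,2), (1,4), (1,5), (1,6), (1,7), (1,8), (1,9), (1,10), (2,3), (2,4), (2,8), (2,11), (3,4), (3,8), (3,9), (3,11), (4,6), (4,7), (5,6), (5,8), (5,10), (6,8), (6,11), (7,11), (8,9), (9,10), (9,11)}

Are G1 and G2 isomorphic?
Yes, isomorphic

The graphs are isomorphic.
One valid mapping φ: V(G1) → V(G2): 0→11, 1→5, 2→10, 3→3, 4→4, 5→7, 6→8, 7→0, 8→2, 9→1, 10→6, 11→9

Verify φ preserves adjacency — for each edge of G1, its image is an edge of G2:
  (0,3) → (φ(0),φ(3)) = (3,11) ∈ E(G2) ✓
  (0,5) → (φ(0),φ(5)) = (7,11) ∈ E(G2) ✓
  (0,7) → (φ(0),φ(7)) = (0,11) ∈ E(G2) ✓
  (0,8) → (φ(0),φ(8)) = (2,11) ∈ E(G2) ✓
  (0,10) → (φ(0),φ(10)) = (6,11) ∈ E(G2) ✓
  (0,11) → (φ(0),φ(11)) = (9,11) ∈ E(G2) ✓
  (1,2) → (φ(1),φ(2)) = (5,10) ∈ E(G2) ✓
  (1,6) → (φ(1),φ(6)) = (5,8) ∈ E(G2) ✓
  (1,7) → (φ(1),φ(7)) = (0,5) ∈ E(G2) ✓
  (1,9) → (φ(1),φ(9)) = (1,5) ∈ E(G2) ✓
  (1,10) → (φ(1),φ(10)) = (5,6) ∈ E(G2) ✓
  (2,7) → (φ(2),φ(7)) = (0,10) ∈ E(G2) ✓
  (2,9) → (φ(2),φ(9)) = (1,10) ∈ E(G2) ✓
  (2,11) → (φ(2),φ(11)) = (9,10) ∈ E(G2) ✓
  (3,4) → (φ(3),φ(4)) = (3,4) ∈ E(G2) ✓
  (3,6) → (φ(3),φ(6)) = (3,8) ∈ E(G2) ✓
  (3,8) → (φ(3),φ(8)) = (2,3) ∈ E(G2) ✓
  (3,11) → (φ(3),φ(11)) = (3,9) ∈ E(G2) ✓
  (4,5) → (φ(4),φ(5)) = (4,7) ∈ E(G2) ✓
  (4,8) → (φ(4),φ(8)) = (2,4) ∈ E(G2) ✓
  (4,9) → (φ(4),φ(9)) = (1,4) ∈ E(G2) ✓
  (4,10) → (φ(4),φ(10)) = (4,6) ∈ E(G2) ✓
  (5,7) → (φ(5),φ(7)) = (0,7) ∈ E(G2) ✓
  (5,9) → (φ(5),φ(9)) = (1,7) ∈ E(G2) ✓
  (6,7) → (φ(6),φ(7)) = (0,8) ∈ E(G2) ✓
  (6,8) → (φ(6),φ(8)) = (2,8) ∈ E(G2) ✓
  (6,9) → (φ(6),φ(9)) = (1,8) ∈ E(G2) ✓
  (6,10) → (φ(6),φ(10)) = (6,8) ∈ E(G2) ✓
  (6,11) → (φ(6),φ(11)) = (8,9) ∈ E(G2) ✓
  (7,8) → (φ(7),φ(8)) = (0,2) ∈ E(G2) ✓
  (7,10) → (φ(7),φ(10)) = (0,6) ∈ E(G2) ✓
  (8,9) → (φ(8),φ(9)) = (1,2) ∈ E(G2) ✓
  (9,10) → (φ(9),φ(10)) = (1,6) ∈ E(G2) ✓
  (9,11) → (φ(9),φ(11)) = (1,9) ∈ E(G2) ✓
All 34 edges of G1 map to edges of G2, and |E(G1)| = |E(G2)| = 34, so φ is a bijection on edges as well as vertices. Hence G1 ≅ G2.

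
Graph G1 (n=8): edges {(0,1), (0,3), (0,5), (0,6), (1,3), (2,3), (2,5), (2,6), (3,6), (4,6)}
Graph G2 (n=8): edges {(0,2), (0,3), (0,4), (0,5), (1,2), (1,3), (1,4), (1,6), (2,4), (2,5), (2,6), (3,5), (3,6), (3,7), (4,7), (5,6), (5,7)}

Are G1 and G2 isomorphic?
No, not isomorphic

The graphs are NOT isomorphic.

Counting triangles (3-cliques): G1 has 3, G2 has 9.
Triangle count is an isomorphism invariant, so differing triangle counts rule out isomorphism.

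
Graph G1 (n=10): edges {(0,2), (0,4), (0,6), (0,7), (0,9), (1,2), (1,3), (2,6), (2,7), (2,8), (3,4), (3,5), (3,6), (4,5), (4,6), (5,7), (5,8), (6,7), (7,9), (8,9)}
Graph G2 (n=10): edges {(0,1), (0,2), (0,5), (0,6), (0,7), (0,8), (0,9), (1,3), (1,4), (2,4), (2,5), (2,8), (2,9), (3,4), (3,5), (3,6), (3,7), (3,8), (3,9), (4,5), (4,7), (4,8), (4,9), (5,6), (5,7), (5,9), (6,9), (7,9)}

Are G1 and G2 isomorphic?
No, not isomorphic

The graphs are NOT isomorphic.

Degrees in G1: deg(0)=5, deg(1)=2, deg(2)=5, deg(3)=4, deg(4)=4, deg(5)=4, deg(6)=5, deg(7)=5, deg(8)=3, deg(9)=3.
Sorted degree sequence of G1: [5, 5, 5, 5, 4, 4, 4, 3, 3, 2].
Degrees in G2: deg(0)=7, deg(1)=3, deg(2)=5, deg(3)=7, deg(4)=7, deg(5)=7, deg(6)=4, deg(7)=5, deg(8)=4, deg(9)=7.
Sorted degree sequence of G2: [7, 7, 7, 7, 7, 5, 5, 4, 4, 3].
The (sorted) degree sequence is an isomorphism invariant, so since G1 and G2 have different degree sequences they cannot be isomorphic.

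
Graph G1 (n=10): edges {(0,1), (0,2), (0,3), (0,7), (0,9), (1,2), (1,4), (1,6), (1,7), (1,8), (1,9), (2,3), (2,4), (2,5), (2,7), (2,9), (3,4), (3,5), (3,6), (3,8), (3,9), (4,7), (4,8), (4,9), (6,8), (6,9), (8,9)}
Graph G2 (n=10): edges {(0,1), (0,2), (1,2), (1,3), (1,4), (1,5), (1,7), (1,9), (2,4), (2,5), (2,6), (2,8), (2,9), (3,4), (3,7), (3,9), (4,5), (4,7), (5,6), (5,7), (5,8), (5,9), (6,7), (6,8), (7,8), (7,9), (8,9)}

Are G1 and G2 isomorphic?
Yes, isomorphic

The graphs are isomorphic.
One valid mapping φ: V(G1) → V(G2): 0→4, 1→7, 2→1, 3→2, 4→9, 5→0, 6→6, 7→3, 8→8, 9→5

Verify φ preserves adjacency — for each edge of G1, its image is an edge of G2:
  (0,1) → (φ(0),φ(1)) = (4,7) ∈ E(G2) ✓
  (0,2) → (φ(0),φ(2)) = (1,4) ∈ E(G2) ✓
  (0,3) → (φ(0),φ(3)) = (2,4) ∈ E(G2) ✓
  (0,7) → (φ(0),φ(7)) = (3,4) ∈ E(G2) ✓
  (0,9) → (φ(0),φ(9)) = (4,5) ∈ E(G2) ✓
  (1,2) → (φ(1),φ(2)) = (1,7) ∈ E(G2) ✓
  (1,4) → (φ(1),φ(4)) = (7,9) ∈ E(G2) ✓
  (1,6) → (φ(1),φ(6)) = (6,7) ∈ E(G2) ✓
  (1,7) → (φ(1),φ(7)) = (3,7) ∈ E(G2) ✓
  (1,8) → (φ(1),φ(8)) = (7,8) ∈ E(G2) ✓
  (1,9) → (φ(1),φ(9)) = (5,7) ∈ E(G2) ✓
  (2,3) → (φ(2),φ(3)) = (1,2) ∈ E(G2) ✓
  (2,4) → (φ(2),φ(4)) = (1,9) ∈ E(G2) ✓
  (2,5) → (φ(2),φ(5)) = (0,1) ∈ E(G2) ✓
  (2,7) → (φ(2),φ(7)) = (1,3) ∈ E(G2) ✓
  (2,9) → (φ(2),φ(9)) = (1,5) ∈ E(G2) ✓
  (3,4) → (φ(3),φ(4)) = (2,9) ∈ E(G2) ✓
  (3,5) → (φ(3),φ(5)) = (0,2) ∈ E(G2) ✓
  (3,6) → (φ(3),φ(6)) = (2,6) ∈ E(G2) ✓
  (3,8) → (φ(3),φ(8)) = (2,8) ∈ E(G2) ✓
  (3,9) → (φ(3),φ(9)) = (2,5) ∈ E(G2) ✓
  (4,7) → (φ(4),φ(7)) = (3,9) ∈ E(G2) ✓
  (4,8) → (φ(4),φ(8)) = (8,9) ∈ E(G2) ✓
  (4,9) → (φ(4),φ(9)) = (5,9) ∈ E(G2) ✓
  (6,8) → (φ(6),φ(8)) = (6,8) ∈ E(G2) ✓
  (6,9) → (φ(6),φ(9)) = (5,6) ∈ E(G2) ✓
  (8,9) → (φ(8),φ(9)) = (5,8) ∈ E(G2) ✓
All 27 edges of G1 map to edges of G2, and |E(G1)| = |E(G2)| = 27, so φ is a bijection on edges as well as vertices. Hence G1 ≅ G2.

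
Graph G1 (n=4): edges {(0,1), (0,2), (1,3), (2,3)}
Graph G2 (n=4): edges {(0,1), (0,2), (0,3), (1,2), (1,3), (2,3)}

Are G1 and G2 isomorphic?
No, not isomorphic

The graphs are NOT isomorphic.

Counting edges: G1 has 4 edge(s); G2 has 6 edge(s).
Edge count is an isomorphism invariant (a bijection on vertices induces a bijection on edges), so differing edge counts rule out isomorphism.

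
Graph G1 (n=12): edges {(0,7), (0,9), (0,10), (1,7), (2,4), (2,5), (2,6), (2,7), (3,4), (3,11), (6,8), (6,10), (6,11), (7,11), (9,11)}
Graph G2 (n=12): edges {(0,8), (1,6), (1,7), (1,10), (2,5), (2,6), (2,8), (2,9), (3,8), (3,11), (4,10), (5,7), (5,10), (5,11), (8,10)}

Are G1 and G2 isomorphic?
Yes, isomorphic

The graphs are isomorphic.
One valid mapping φ: V(G1) → V(G2): 0→1, 1→4, 2→8, 3→11, 4→3, 5→0, 6→2, 7→10, 8→9, 9→7, 10→6, 11→5

Verify φ preserves adjacency — for each edge of G1, its image is an edge of G2:
  (0,7) → (φ(0),φ(7)) = (1,10) ∈ E(G2) ✓
  (0,9) → (φ(0),φ(9)) = (1,7) ∈ E(G2) ✓
  (0,10) → (φ(0),φ(10)) = (1,6) ∈ E(G2) ✓
  (1,7) → (φ(1),φ(7)) = (4,10) ∈ E(G2) ✓
  (2,4) → (φ(2),φ(4)) = (3,8) ∈ E(G2) ✓
  (2,5) → (φ(2),φ(5)) = (0,8) ∈ E(G2) ✓
  (2,6) → (φ(2),φ(6)) = (2,8) ∈ E(G2) ✓
  (2,7) → (φ(2),φ(7)) = (8,10) ∈ E(G2) ✓
  (3,4) → (φ(3),φ(4)) = (3,11) ∈ E(G2) ✓
  (3,11) → (φ(3),φ(11)) = (5,11) ∈ E(G2) ✓
  (6,8) → (φ(6),φ(8)) = (2,9) ∈ E(G2) ✓
  (6,10) → (φ(6),φ(10)) = (2,6) ∈ E(G2) ✓
  (6,11) → (φ(6),φ(11)) = (2,5) ∈ E(G2) ✓
  (7,11) → (φ(7),φ(11)) = (5,10) ∈ E(G2) ✓
  (9,11) → (φ(9),φ(11)) = (5,7) ∈ E(G2) ✓
All 15 edges of G1 map to edges of G2, and |E(G1)| = |E(G2)| = 15, so φ is a bijection on edges as well as vertices. Hence G1 ≅ G2.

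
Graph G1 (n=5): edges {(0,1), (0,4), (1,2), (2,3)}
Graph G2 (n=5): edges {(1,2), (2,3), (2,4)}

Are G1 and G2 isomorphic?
No, not isomorphic

The graphs are NOT isomorphic.

Connected components of G1: 1 component(s) with vertex sets [[0, 1, 2, 3, 4]], sizes [5].
Connected components of G2: 2 component(s) with vertex sets [[0], [1, 2, 3, 4]], sizes [1, 4].
The number of connected components (and the multiset of component sizes) is an isomorphism invariant — an isomorphism maps each component of G1 bijectively onto a component of G2. Since G1 has 1 component(s) and G2 has 2, they cannot be isomorphic.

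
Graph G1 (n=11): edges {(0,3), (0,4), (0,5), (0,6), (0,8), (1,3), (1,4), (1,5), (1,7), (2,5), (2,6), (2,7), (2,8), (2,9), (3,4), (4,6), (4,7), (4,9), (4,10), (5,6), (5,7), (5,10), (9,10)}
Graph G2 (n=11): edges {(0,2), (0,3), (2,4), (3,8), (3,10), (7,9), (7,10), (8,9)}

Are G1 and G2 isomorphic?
No, not isomorphic

The graphs are NOT isomorphic.

Connected components of G1: 1 component(s) with vertex sets [[0, 1, 2, 3, 4, 5, 6, 7, 8, 9, 10]], sizes [11].
Connected components of G2: 4 component(s) with vertex sets [[1], [5], [6], [0, 2, 3, 4, 7, 8, 9, 10]], sizes [1, 1, 1, 8].
The number of connected components (and the multiset of component sizes) is an isomorphism invariant — an isomorphism maps each component of G1 bijectively onto a component of G2. Since G1 has 1 component(s) and G2 has 4, they cannot be isomorphic.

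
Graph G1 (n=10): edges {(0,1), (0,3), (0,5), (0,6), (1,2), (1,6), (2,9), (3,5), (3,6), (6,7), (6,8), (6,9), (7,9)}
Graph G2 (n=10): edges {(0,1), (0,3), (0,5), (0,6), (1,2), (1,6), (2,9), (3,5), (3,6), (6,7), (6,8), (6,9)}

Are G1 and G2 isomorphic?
No, not isomorphic

The graphs are NOT isomorphic.

Counting edges: G1 has 13 edge(s); G2 has 12 edge(s).
Edge count is an isomorphism invariant (a bijection on vertices induces a bijection on edges), so differing edge counts rule out isomorphism.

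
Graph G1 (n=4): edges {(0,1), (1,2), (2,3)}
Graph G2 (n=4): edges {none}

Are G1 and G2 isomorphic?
No, not isomorphic

The graphs are NOT isomorphic.

Connected components of G1: 1 component(s) with vertex sets [[0, 1, 2, 3]], sizes [4].
Connected components of G2: 4 component(s) with vertex sets [[0], [1], [2], [3]], sizes [1, 1, 1, 1].
The number of connected components (and the multiset of component sizes) is an isomorphism invariant — an isomorphism maps each component of G1 bijectively onto a component of G2. Since G1 has 1 component(s) and G2 has 4, they cannot be isomorphic.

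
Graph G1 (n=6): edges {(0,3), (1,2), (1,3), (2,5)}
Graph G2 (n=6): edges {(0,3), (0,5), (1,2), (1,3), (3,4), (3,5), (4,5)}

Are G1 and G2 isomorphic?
No, not isomorphic

The graphs are NOT isomorphic.

Counting triangles (3-cliques): G1 has 0, G2 has 2.
Triangle count is an isomorphism invariant, so differing triangle counts rule out isomorphism.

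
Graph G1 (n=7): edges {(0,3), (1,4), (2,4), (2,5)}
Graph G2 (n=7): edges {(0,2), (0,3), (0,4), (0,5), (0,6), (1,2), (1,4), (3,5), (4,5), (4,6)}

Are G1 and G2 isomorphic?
No, not isomorphic

The graphs are NOT isomorphic.

Connected components of G1: 3 component(s) with vertex sets [[6], [0, 3], [1, 2, 4, 5]], sizes [1, 2, 4].
Connected components of G2: 1 component(s) with vertex sets [[0, 1, 2, 3, 4, 5, 6]], sizes [7].
The number of connected components (and the multiset of component sizes) is an isomorphism invariant — an isomorphism maps each component of G1 bijectively onto a component of G2. Since G1 has 3 component(s) and G2 has 1, they cannot be isomorphic.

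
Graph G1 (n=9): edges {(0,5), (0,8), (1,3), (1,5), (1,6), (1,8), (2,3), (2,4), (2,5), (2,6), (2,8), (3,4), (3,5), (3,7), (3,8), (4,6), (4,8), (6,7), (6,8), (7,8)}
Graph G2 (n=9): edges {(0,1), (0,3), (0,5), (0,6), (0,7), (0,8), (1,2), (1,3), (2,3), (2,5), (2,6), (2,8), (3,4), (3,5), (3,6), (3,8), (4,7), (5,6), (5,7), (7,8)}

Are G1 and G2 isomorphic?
Yes, isomorphic

The graphs are isomorphic.
One valid mapping φ: V(G1) → V(G2): 0→4, 1→8, 2→5, 3→0, 4→6, 5→7, 6→2, 7→1, 8→3

Verify φ preserves adjacency — for each edge of G1, its image is an edge of G2:
  (0,5) → (φ(0),φ(5)) = (4,7) ∈ E(G2) ✓
  (0,8) → (φ(0),φ(8)) = (3,4) ∈ E(G2) ✓
  (1,3) → (φ(1),φ(3)) = (0,8) ∈ E(G2) ✓
  (1,5) → (φ(1),φ(5)) = (7,8) ∈ E(G2) ✓
  (1,6) → (φ(1),φ(6)) = (2,8) ∈ E(G2) ✓
  (1,8) → (φ(1),φ(8)) = (3,8) ∈ E(G2) ✓
  (2,3) → (φ(2),φ(3)) = (0,5) ∈ E(G2) ✓
  (2,4) → (φ(2),φ(4)) = (5,6) ∈ E(G2) ✓
  (2,5) → (φ(2),φ(5)) = (5,7) ∈ E(G2) ✓
  (2,6) → (φ(2),φ(6)) = (2,5) ∈ E(G2) ✓
  (2,8) → (φ(2),φ(8)) = (3,5) ∈ E(G2) ✓
  (3,4) → (φ(3),φ(4)) = (0,6) ∈ E(G2) ✓
  (3,5) → (φ(3),φ(5)) = (0,7) ∈ E(G2) ✓
  (3,7) → (φ(3),φ(7)) = (0,1) ∈ E(G2) ✓
  (3,8) → (φ(3),φ(8)) = (0,3) ∈ E(G2) ✓
  (4,6) → (φ(4),φ(6)) = (2,6) ∈ E(G2) ✓
  (4,8) → (φ(4),φ(8)) = (3,6) ∈ E(G2) ✓
  (6,7) → (φ(6),φ(7)) = (1,2) ∈ E(G2) ✓
  (6,8) → (φ(6),φ(8)) = (2,3) ∈ E(G2) ✓
  (7,8) → (φ(7),φ(8)) = (1,3) ∈ E(G2) ✓
All 20 edges of G1 map to edges of G2, and |E(G1)| = |E(G2)| = 20, so φ is a bijection on edges as well as vertices. Hence G1 ≅ G2.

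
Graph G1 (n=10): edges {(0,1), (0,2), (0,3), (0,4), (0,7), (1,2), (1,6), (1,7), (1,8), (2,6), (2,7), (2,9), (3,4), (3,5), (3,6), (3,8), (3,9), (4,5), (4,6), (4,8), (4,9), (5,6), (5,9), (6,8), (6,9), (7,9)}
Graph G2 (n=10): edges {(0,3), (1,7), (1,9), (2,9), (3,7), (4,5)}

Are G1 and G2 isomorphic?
No, not isomorphic

The graphs are NOT isomorphic.

Connected components of G1: 1 component(s) with vertex sets [[0, 1, 2, 3, 4, 5, 6, 7, 8, 9]], sizes [10].
Connected components of G2: 4 component(s) with vertex sets [[6], [8], [4, 5], [0, 1, 2, 3, 7, 9]], sizes [1, 1, 2, 6].
The number of connected components (and the multiset of component sizes) is an isomorphism invariant — an isomorphism maps each component of G1 bijectively onto a component of G2. Since G1 has 1 component(s) and G2 has 4, they cannot be isomorphic.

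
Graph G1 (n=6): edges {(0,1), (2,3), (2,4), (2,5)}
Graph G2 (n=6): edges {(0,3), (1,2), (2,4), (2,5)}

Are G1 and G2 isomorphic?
Yes, isomorphic

The graphs are isomorphic.
One valid mapping φ: V(G1) → V(G2): 0→3, 1→0, 2→2, 3→4, 4→5, 5→1

Verify φ preserves adjacency — for each edge of G1, its image is an edge of G2:
  (0,1) → (φ(0),φ(1)) = (0,3) ∈ E(G2) ✓
  (2,3) → (φ(2),φ(3)) = (2,4) ∈ E(G2) ✓
  (2,4) → (φ(2),φ(4)) = (2,5) ∈ E(G2) ✓
  (2,5) → (φ(2),φ(5)) = (1,2) ∈ E(G2) ✓
All 4 edges of G1 map to edges of G2, and |E(G1)| = |E(G2)| = 4, so φ is a bijection on edges as well as vertices. Hence G1 ≅ G2.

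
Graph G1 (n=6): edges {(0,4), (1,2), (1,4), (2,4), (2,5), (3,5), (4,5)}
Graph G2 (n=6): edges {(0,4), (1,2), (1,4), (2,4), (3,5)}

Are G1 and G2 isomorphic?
No, not isomorphic

The graphs are NOT isomorphic.

Counting edges: G1 has 7 edge(s); G2 has 5 edge(s).
Edge count is an isomorphism invariant (a bijection on vertices induces a bijection on edges), so differing edge counts rule out isomorphism.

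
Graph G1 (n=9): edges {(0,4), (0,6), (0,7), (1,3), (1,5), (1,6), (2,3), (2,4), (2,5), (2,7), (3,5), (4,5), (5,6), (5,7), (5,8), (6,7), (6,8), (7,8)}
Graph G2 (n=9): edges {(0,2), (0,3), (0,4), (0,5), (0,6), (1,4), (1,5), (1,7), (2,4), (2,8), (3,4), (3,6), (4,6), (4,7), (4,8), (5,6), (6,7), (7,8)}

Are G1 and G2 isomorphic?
Yes, isomorphic

The graphs are isomorphic.
One valid mapping φ: V(G1) → V(G2): 0→5, 1→2, 2→7, 3→8, 4→1, 5→4, 6→0, 7→6, 8→3

Verify φ preserves adjacency — for each edge of G1, its image is an edge of G2:
  (0,4) → (φ(0),φ(4)) = (1,5) ∈ E(G2) ✓
  (0,6) → (φ(0),φ(6)) = (0,5) ∈ E(G2) ✓
  (0,7) → (φ(0),φ(7)) = (5,6) ∈ E(G2) ✓
  (1,3) → (φ(1),φ(3)) = (2,8) ∈ E(G2) ✓
  (1,5) → (φ(1),φ(5)) = (2,4) ∈ E(G2) ✓
  (1,6) → (φ(1),φ(6)) = (0,2) ∈ E(G2) ✓
  (2,3) → (φ(2),φ(3)) = (7,8) ∈ E(G2) ✓
  (2,4) → (φ(2),φ(4)) = (1,7) ∈ E(G2) ✓
  (2,5) → (φ(2),φ(5)) = (4,7) ∈ E(G2) ✓
  (2,7) → (φ(2),φ(7)) = (6,7) ∈ E(G2) ✓
  (3,5) → (φ(3),φ(5)) = (4,8) ∈ E(G2) ✓
  (4,5) → (φ(4),φ(5)) = (1,4) ∈ E(G2) ✓
  (5,6) → (φ(5),φ(6)) = (0,4) ∈ E(G2) ✓
  (5,7) → (φ(5),φ(7)) = (4,6) ∈ E(G2) ✓
  (5,8) → (φ(5),φ(8)) = (3,4) ∈ E(G2) ✓
  (6,7) → (φ(6),φ(7)) = (0,6) ∈ E(G2) ✓
  (6,8) → (φ(6),φ(8)) = (0,3) ∈ E(G2) ✓
  (7,8) → (φ(7),φ(8)) = (3,6) ∈ E(G2) ✓
All 18 edges of G1 map to edges of G2, and |E(G1)| = |E(G2)| = 18, so φ is a bijection on edges as well as vertices. Hence G1 ≅ G2.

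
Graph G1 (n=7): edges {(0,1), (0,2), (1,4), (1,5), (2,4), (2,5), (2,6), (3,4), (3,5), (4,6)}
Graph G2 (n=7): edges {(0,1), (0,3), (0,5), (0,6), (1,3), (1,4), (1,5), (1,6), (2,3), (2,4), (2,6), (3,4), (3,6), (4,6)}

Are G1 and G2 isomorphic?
No, not isomorphic

The graphs are NOT isomorphic.

Degrees in G1: deg(0)=2, deg(1)=3, deg(2)=4, deg(3)=2, deg(4)=4, deg(5)=3, deg(6)=2.
Sorted degree sequence of G1: [4, 4, 3, 3, 2, 2, 2].
Degrees in G2: deg(0)=4, deg(1)=5, deg(2)=3, deg(3)=5, deg(4)=4, deg(5)=2, deg(6)=5.
Sorted degree sequence of G2: [5, 5, 5, 4, 4, 3, 2].
The (sorted) degree sequence is an isomorphism invariant, so since G1 and G2 have different degree sequences they cannot be isomorphic.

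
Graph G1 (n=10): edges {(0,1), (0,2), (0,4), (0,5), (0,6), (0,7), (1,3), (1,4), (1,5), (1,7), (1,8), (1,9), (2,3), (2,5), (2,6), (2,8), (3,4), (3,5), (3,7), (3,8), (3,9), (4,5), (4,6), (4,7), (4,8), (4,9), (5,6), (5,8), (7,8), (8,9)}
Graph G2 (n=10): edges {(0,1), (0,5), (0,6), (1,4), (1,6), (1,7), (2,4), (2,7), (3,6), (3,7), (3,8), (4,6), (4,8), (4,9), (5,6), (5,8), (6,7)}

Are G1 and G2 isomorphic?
No, not isomorphic

The graphs are NOT isomorphic.

Degrees in G1: deg(0)=6, deg(1)=7, deg(2)=5, deg(3)=7, deg(4)=8, deg(5)=7, deg(6)=4, deg(7)=5, deg(8)=7, deg(9)=4.
Sorted degree sequence of G1: [8, 7, 7, 7, 7, 6, 5, 5, 4, 4].
Degrees in G2: deg(0)=3, deg(1)=4, deg(2)=2, deg(3)=3, deg(4)=5, deg(5)=3, deg(6)=6, deg(7)=4, deg(8)=3, deg(9)=1.
Sorted degree sequence of G2: [6, 5, 4, 4, 3, 3, 3, 3, 2, 1].
The (sorted) degree sequence is an isomorphism invariant, so since G1 and G2 have different degree sequences they cannot be isomorphic.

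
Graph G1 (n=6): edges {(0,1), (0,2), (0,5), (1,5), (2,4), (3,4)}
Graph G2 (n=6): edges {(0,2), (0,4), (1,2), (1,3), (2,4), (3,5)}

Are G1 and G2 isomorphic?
Yes, isomorphic

The graphs are isomorphic.
One valid mapping φ: V(G1) → V(G2): 0→2, 1→0, 2→1, 3→5, 4→3, 5→4

Verify φ preserves adjacency — for each edge of G1, its image is an edge of G2:
  (0,1) → (φ(0),φ(1)) = (0,2) ∈ E(G2) ✓
  (0,2) → (φ(0),φ(2)) = (1,2) ∈ E(G2) ✓
  (0,5) → (φ(0),φ(5)) = (2,4) ∈ E(G2) ✓
  (1,5) → (φ(1),φ(5)) = (0,4) ∈ E(G2) ✓
  (2,4) → (φ(2),φ(4)) = (1,3) ∈ E(G2) ✓
  (3,4) → (φ(3),φ(4)) = (3,5) ∈ E(G2) ✓
All 6 edges of G1 map to edges of G2, and |E(G1)| = |E(G2)| = 6, so φ is a bijection on edges as well as vertices. Hence G1 ≅ G2.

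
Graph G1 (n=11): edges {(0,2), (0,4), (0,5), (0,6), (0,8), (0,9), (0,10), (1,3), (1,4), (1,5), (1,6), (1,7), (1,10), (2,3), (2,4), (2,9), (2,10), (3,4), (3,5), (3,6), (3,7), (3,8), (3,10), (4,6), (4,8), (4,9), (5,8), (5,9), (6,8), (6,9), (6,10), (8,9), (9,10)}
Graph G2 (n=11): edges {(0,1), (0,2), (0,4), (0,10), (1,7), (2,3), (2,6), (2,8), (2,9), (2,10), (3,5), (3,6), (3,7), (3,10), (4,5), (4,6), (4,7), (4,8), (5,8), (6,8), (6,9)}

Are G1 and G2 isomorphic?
No, not isomorphic

The graphs are NOT isomorphic.

Counting triangles (3-cliques): G1 has 35, G2 has 7.
Triangle count is an isomorphism invariant, so differing triangle counts rule out isomorphism.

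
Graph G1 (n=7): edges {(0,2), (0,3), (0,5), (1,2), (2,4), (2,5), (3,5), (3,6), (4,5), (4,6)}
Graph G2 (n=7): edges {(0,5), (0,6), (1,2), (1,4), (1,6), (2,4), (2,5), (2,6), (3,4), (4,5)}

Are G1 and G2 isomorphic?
Yes, isomorphic

The graphs are isomorphic.
One valid mapping φ: V(G1) → V(G2): 0→1, 1→3, 2→4, 3→6, 4→5, 5→2, 6→0

Verify φ preserves adjacency — for each edge of G1, its image is an edge of G2:
  (0,2) → (φ(0),φ(2)) = (1,4) ∈ E(G2) ✓
  (0,3) → (φ(0),φ(3)) = (1,6) ∈ E(G2) ✓
  (0,5) → (φ(0),φ(5)) = (1,2) ∈ E(G2) ✓
  (1,2) → (φ(1),φ(2)) = (3,4) ∈ E(G2) ✓
  (2,4) → (φ(2),φ(4)) = (4,5) ∈ E(G2) ✓
  (2,5) → (φ(2),φ(5)) = (2,4) ∈ E(G2) ✓
  (3,5) → (φ(3),φ(5)) = (2,6) ∈ E(G2) ✓
  (3,6) → (φ(3),φ(6)) = (0,6) ∈ E(G2) ✓
  (4,5) → (φ(4),φ(5)) = (2,5) ∈ E(G2) ✓
  (4,6) → (φ(4),φ(6)) = (0,5) ∈ E(G2) ✓
All 10 edges of G1 map to edges of G2, and |E(G1)| = |E(G2)| = 10, so φ is a bijection on edges as well as vertices. Hence G1 ≅ G2.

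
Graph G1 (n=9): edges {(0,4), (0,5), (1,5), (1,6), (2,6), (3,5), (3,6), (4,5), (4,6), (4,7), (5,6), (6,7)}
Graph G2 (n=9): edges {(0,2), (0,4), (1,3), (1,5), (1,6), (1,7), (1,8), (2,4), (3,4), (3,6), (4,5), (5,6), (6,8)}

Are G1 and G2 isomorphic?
No, not isomorphic

The graphs are NOT isomorphic.

Connected components of G1: 2 component(s) with vertex sets [[8], [0, 1, 2, 3, 4, 5, 6, 7]], sizes [1, 8].
Connected components of G2: 1 component(s) with vertex sets [[0, 1, 2, 3, 4, 5, 6, 7, 8]], sizes [9].
The number of connected components (and the multiset of component sizes) is an isomorphism invariant — an isomorphism maps each component of G1 bijectively onto a component of G2. Since G1 has 2 component(s) and G2 has 1, they cannot be isomorphic.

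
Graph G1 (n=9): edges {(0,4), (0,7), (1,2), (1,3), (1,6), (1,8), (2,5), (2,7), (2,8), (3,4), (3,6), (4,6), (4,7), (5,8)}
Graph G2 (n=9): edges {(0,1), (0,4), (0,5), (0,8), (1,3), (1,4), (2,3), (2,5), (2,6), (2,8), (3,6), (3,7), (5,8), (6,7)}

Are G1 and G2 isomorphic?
Yes, isomorphic

The graphs are isomorphic.
One valid mapping φ: V(G1) → V(G2): 0→4, 1→2, 2→3, 3→5, 4→0, 5→7, 6→8, 7→1, 8→6

Verify φ preserves adjacency — for each edge of G1, its image is an edge of G2:
  (0,4) → (φ(0),φ(4)) = (0,4) ∈ E(G2) ✓
  (0,7) → (φ(0),φ(7)) = (1,4) ∈ E(G2) ✓
  (1,2) → (φ(1),φ(2)) = (2,3) ∈ E(G2) ✓
  (1,3) → (φ(1),φ(3)) = (2,5) ∈ E(G2) ✓
  (1,6) → (φ(1),φ(6)) = (2,8) ∈ E(G2) ✓
  (1,8) → (φ(1),φ(8)) = (2,6) ∈ E(G2) ✓
  (2,5) → (φ(2),φ(5)) = (3,7) ∈ E(G2) ✓
  (2,7) → (φ(2),φ(7)) = (1,3) ∈ E(G2) ✓
  (2,8) → (φ(2),φ(8)) = (3,6) ∈ E(G2) ✓
  (3,4) → (φ(3),φ(4)) = (0,5) ∈ E(G2) ✓
  (3,6) → (φ(3),φ(6)) = (5,8) ∈ E(G2) ✓
  (4,6) → (φ(4),φ(6)) = (0,8) ∈ E(G2) ✓
  (4,7) → (φ(4),φ(7)) = (0,1) ∈ E(G2) ✓
  (5,8) → (φ(5),φ(8)) = (6,7) ∈ E(G2) ✓
All 14 edges of G1 map to edges of G2, and |E(G1)| = |E(G2)| = 14, so φ is a bijection on edges as well as vertices. Hence G1 ≅ G2.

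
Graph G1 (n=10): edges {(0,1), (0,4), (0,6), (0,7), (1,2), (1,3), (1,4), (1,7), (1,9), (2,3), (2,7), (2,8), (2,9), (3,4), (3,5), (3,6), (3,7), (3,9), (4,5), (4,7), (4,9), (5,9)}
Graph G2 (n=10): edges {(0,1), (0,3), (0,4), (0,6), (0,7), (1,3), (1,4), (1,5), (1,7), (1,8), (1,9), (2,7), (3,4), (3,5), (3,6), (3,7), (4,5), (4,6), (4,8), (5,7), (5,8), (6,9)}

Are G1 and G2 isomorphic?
Yes, isomorphic

The graphs are isomorphic.
One valid mapping φ: V(G1) → V(G2): 0→6, 1→3, 2→7, 3→1, 4→4, 5→8, 6→9, 7→0, 8→2, 9→5

Verify φ preserves adjacency — for each edge of G1, its image is an edge of G2:
  (0,1) → (φ(0),φ(1)) = (3,6) ∈ E(G2) ✓
  (0,4) → (φ(0),φ(4)) = (4,6) ∈ E(G2) ✓
  (0,6) → (φ(0),φ(6)) = (6,9) ∈ E(G2) ✓
  (0,7) → (φ(0),φ(7)) = (0,6) ∈ E(G2) ✓
  (1,2) → (φ(1),φ(2)) = (3,7) ∈ E(G2) ✓
  (1,3) → (φ(1),φ(3)) = (1,3) ∈ E(G2) ✓
  (1,4) → (φ(1),φ(4)) = (3,4) ∈ E(G2) ✓
  (1,7) → (φ(1),φ(7)) = (0,3) ∈ E(G2) ✓
  (1,9) → (φ(1),φ(9)) = (3,5) ∈ E(G2) ✓
  (2,3) → (φ(2),φ(3)) = (1,7) ∈ E(G2) ✓
  (2,7) → (φ(2),φ(7)) = (0,7) ∈ E(G2) ✓
  (2,8) → (φ(2),φ(8)) = (2,7) ∈ E(G2) ✓
  (2,9) → (φ(2),φ(9)) = (5,7) ∈ E(G2) ✓
  (3,4) → (φ(3),φ(4)) = (1,4) ∈ E(G2) ✓
  (3,5) → (φ(3),φ(5)) = (1,8) ∈ E(G2) ✓
  (3,6) → (φ(3),φ(6)) = (1,9) ∈ E(G2) ✓
  (3,7) → (φ(3),φ(7)) = (0,1) ∈ E(G2) ✓
  (3,9) → (φ(3),φ(9)) = (1,5) ∈ E(G2) ✓
  (4,5) → (φ(4),φ(5)) = (4,8) ∈ E(G2) ✓
  (4,7) → (φ(4),φ(7)) = (0,4) ∈ E(G2) ✓
  (4,9) → (φ(4),φ(9)) = (4,5) ∈ E(G2) ✓
  (5,9) → (φ(5),φ(9)) = (5,8) ∈ E(G2) ✓
All 22 edges of G1 map to edges of G2, and |E(G1)| = |E(G2)| = 22, so φ is a bijection on edges as well as vertices. Hence G1 ≅ G2.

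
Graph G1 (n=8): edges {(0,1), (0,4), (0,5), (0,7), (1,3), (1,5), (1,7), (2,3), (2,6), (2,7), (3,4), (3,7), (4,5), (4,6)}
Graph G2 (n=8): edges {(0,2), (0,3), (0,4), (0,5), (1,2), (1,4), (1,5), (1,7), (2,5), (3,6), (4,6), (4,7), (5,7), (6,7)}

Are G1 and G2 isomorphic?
Yes, isomorphic

The graphs are isomorphic.
One valid mapping φ: V(G1) → V(G2): 0→5, 1→1, 2→6, 3→4, 4→0, 5→2, 6→3, 7→7

Verify φ preserves adjacency — for each edge of G1, its image is an edge of G2:
  (0,1) → (φ(0),φ(1)) = (1,5) ∈ E(G2) ✓
  (0,4) → (φ(0),φ(4)) = (0,5) ∈ E(G2) ✓
  (0,5) → (φ(0),φ(5)) = (2,5) ∈ E(G2) ✓
  (0,7) → (φ(0),φ(7)) = (5,7) ∈ E(G2) ✓
  (1,3) → (φ(1),φ(3)) = (1,4) ∈ E(G2) ✓
  (1,5) → (φ(1),φ(5)) = (1,2) ∈ E(G2) ✓
  (1,7) → (φ(1),φ(7)) = (1,7) ∈ E(G2) ✓
  (2,3) → (φ(2),φ(3)) = (4,6) ∈ E(G2) ✓
  (2,6) → (φ(2),φ(6)) = (3,6) ∈ E(G2) ✓
  (2,7) → (φ(2),φ(7)) = (6,7) ∈ E(G2) ✓
  (3,4) → (φ(3),φ(4)) = (0,4) ∈ E(G2) ✓
  (3,7) → (φ(3),φ(7)) = (4,7) ∈ E(G2) ✓
  (4,5) → (φ(4),φ(5)) = (0,2) ∈ E(G2) ✓
  (4,6) → (φ(4),φ(6)) = (0,3) ∈ E(G2) ✓
All 14 edges of G1 map to edges of G2, and |E(G1)| = |E(G2)| = 14, so φ is a bijection on edges as well as vertices. Hence G1 ≅ G2.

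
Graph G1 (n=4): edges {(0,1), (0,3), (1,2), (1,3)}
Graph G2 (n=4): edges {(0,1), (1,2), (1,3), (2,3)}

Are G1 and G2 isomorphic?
Yes, isomorphic

The graphs are isomorphic.
One valid mapping φ: V(G1) → V(G2): 0→2, 1→1, 2→0, 3→3

Verify φ preserves adjacency — for each edge of G1, its image is an edge of G2:
  (0,1) → (φ(0),φ(1)) = (1,2) ∈ E(G2) ✓
  (0,3) → (φ(0),φ(3)) = (2,3) ∈ E(G2) ✓
  (1,2) → (φ(1),φ(2)) = (0,1) ∈ E(G2) ✓
  (1,3) → (φ(1),φ(3)) = (1,3) ∈ E(G2) ✓
All 4 edges of G1 map to edges of G2, and |E(G1)| = |E(G2)| = 4, so φ is a bijection on edges as well as vertices. Hence G1 ≅ G2.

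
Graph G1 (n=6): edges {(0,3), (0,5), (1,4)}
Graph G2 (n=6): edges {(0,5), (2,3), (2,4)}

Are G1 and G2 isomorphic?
Yes, isomorphic

The graphs are isomorphic.
One valid mapping φ: V(G1) → V(G2): 0→2, 1→5, 2→1, 3→4, 4→0, 5→3

Verify φ preserves adjacency — for each edge of G1, its image is an edge of G2:
  (0,3) → (φ(0),φ(3)) = (2,4) ∈ E(G2) ✓
  (0,5) → (φ(0),φ(5)) = (2,3) ∈ E(G2) ✓
  (1,4) → (φ(1),φ(4)) = (0,5) ∈ E(G2) ✓
All 3 edges of G1 map to edges of G2, and |E(G1)| = |E(G2)| = 3, so φ is a bijection on edges as well as vertices. Hence G1 ≅ G2.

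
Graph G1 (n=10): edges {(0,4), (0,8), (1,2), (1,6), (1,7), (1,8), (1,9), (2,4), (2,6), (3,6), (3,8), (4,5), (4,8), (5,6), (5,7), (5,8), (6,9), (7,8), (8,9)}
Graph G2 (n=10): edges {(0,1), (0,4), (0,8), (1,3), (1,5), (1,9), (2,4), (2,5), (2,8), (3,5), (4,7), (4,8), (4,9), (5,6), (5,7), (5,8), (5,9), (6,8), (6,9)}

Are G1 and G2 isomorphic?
Yes, isomorphic

The graphs are isomorphic.
One valid mapping φ: V(G1) → V(G2): 0→3, 1→8, 2→0, 3→7, 4→1, 5→9, 6→4, 7→6, 8→5, 9→2

Verify φ preserves adjacency — for each edge of G1, its image is an edge of G2:
  (0,4) → (φ(0),φ(4)) = (1,3) ∈ E(G2) ✓
  (0,8) → (φ(0),φ(8)) = (3,5) ∈ E(G2) ✓
  (1,2) → (φ(1),φ(2)) = (0,8) ∈ E(G2) ✓
  (1,6) → (φ(1),φ(6)) = (4,8) ∈ E(G2) ✓
  (1,7) → (φ(1),φ(7)) = (6,8) ∈ E(G2) ✓
  (1,8) → (φ(1),φ(8)) = (5,8) ∈ E(G2) ✓
  (1,9) → (φ(1),φ(9)) = (2,8) ∈ E(G2) ✓
  (2,4) → (φ(2),φ(4)) = (0,1) ∈ E(G2) ✓
  (2,6) → (φ(2),φ(6)) = (0,4) ∈ E(G2) ✓
  (3,6) → (φ(3),φ(6)) = (4,7) ∈ E(G2) ✓
  (3,8) → (φ(3),φ(8)) = (5,7) ∈ E(G2) ✓
  (4,5) → (φ(4),φ(5)) = (1,9) ∈ E(G2) ✓
  (4,8) → (φ(4),φ(8)) = (1,5) ∈ E(G2) ✓
  (5,6) → (φ(5),φ(6)) = (4,9) ∈ E(G2) ✓
  (5,7) → (φ(5),φ(7)) = (6,9) ∈ E(G2) ✓
  (5,8) → (φ(5),φ(8)) = (5,9) ∈ E(G2) ✓
  (6,9) → (φ(6),φ(9)) = (2,4) ∈ E(G2) ✓
  (7,8) → (φ(7),φ(8)) = (5,6) ∈ E(G2) ✓
  (8,9) → (φ(8),φ(9)) = (2,5) ∈ E(G2) ✓
All 19 edges of G1 map to edges of G2, and |E(G1)| = |E(G2)| = 19, so φ is a bijection on edges as well as vertices. Hence G1 ≅ G2.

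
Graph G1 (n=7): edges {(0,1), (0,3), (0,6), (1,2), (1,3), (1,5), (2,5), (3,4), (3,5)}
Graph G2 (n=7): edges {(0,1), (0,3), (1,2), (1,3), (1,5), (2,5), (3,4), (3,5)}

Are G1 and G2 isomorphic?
No, not isomorphic

The graphs are NOT isomorphic.

Counting edges: G1 has 9 edge(s); G2 has 8 edge(s).
Edge count is an isomorphism invariant (a bijection on vertices induces a bijection on edges), so differing edge counts rule out isomorphism.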